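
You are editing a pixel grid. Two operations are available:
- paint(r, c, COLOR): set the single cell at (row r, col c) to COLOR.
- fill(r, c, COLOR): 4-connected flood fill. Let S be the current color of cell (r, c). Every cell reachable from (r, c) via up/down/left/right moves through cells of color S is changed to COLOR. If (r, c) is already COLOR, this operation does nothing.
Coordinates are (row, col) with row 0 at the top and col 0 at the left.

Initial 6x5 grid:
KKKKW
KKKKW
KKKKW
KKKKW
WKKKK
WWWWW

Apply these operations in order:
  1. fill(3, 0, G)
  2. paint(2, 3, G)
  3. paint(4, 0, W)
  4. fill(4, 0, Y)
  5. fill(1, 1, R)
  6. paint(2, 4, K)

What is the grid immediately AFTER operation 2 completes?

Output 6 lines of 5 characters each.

Answer: GGGGW
GGGGW
GGGGW
GGGGW
WGGGG
WWWWW

Derivation:
After op 1 fill(3,0,G) [20 cells changed]:
GGGGW
GGGGW
GGGGW
GGGGW
WGGGG
WWWWW
After op 2 paint(2,3,G):
GGGGW
GGGGW
GGGGW
GGGGW
WGGGG
WWWWW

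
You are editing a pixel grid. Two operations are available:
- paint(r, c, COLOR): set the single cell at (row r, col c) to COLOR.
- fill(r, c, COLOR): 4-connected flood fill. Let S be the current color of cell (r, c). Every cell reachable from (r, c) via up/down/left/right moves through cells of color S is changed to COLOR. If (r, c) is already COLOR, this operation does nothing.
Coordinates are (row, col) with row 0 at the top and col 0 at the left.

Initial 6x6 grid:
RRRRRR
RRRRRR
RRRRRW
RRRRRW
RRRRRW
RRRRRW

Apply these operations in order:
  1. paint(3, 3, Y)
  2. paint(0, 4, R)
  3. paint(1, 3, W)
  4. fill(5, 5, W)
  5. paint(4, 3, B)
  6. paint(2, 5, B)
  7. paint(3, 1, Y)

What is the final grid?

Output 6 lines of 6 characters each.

After op 1 paint(3,3,Y):
RRRRRR
RRRRRR
RRRRRW
RRRYRW
RRRRRW
RRRRRW
After op 2 paint(0,4,R):
RRRRRR
RRRRRR
RRRRRW
RRRYRW
RRRRRW
RRRRRW
After op 3 paint(1,3,W):
RRRRRR
RRRWRR
RRRRRW
RRRYRW
RRRRRW
RRRRRW
After op 4 fill(5,5,W) [0 cells changed]:
RRRRRR
RRRWRR
RRRRRW
RRRYRW
RRRRRW
RRRRRW
After op 5 paint(4,3,B):
RRRRRR
RRRWRR
RRRRRW
RRRYRW
RRRBRW
RRRRRW
After op 6 paint(2,5,B):
RRRRRR
RRRWRR
RRRRRB
RRRYRW
RRRBRW
RRRRRW
After op 7 paint(3,1,Y):
RRRRRR
RRRWRR
RRRRRB
RYRYRW
RRRBRW
RRRRRW

Answer: RRRRRR
RRRWRR
RRRRRB
RYRYRW
RRRBRW
RRRRRW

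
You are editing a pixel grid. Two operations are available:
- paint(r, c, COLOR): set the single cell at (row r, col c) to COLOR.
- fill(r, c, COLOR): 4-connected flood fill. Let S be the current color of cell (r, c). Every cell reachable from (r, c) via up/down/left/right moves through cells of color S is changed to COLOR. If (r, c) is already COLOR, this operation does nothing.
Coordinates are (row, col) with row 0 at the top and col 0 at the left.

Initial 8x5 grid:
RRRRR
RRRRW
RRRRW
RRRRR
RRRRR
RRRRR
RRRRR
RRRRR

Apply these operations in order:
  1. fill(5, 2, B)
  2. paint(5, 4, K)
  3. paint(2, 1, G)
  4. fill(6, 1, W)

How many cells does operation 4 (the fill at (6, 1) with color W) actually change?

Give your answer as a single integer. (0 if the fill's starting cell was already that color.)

After op 1 fill(5,2,B) [38 cells changed]:
BBBBB
BBBBW
BBBBW
BBBBB
BBBBB
BBBBB
BBBBB
BBBBB
After op 2 paint(5,4,K):
BBBBB
BBBBW
BBBBW
BBBBB
BBBBB
BBBBK
BBBBB
BBBBB
After op 3 paint(2,1,G):
BBBBB
BBBBW
BGBBW
BBBBB
BBBBB
BBBBK
BBBBB
BBBBB
After op 4 fill(6,1,W) [36 cells changed]:
WWWWW
WWWWW
WGWWW
WWWWW
WWWWW
WWWWK
WWWWW
WWWWW

Answer: 36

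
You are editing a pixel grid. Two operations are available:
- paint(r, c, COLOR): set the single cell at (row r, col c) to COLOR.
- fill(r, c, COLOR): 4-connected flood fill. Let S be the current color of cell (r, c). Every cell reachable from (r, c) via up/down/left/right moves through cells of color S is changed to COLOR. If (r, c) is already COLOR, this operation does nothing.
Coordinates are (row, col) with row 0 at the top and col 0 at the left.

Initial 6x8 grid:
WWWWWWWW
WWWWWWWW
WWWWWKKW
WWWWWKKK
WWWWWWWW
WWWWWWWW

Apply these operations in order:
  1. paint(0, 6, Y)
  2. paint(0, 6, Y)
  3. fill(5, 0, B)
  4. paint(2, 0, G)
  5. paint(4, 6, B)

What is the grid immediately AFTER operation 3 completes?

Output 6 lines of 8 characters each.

Answer: BBBBBBYB
BBBBBBBB
BBBBBKKB
BBBBBKKK
BBBBBBBB
BBBBBBBB

Derivation:
After op 1 paint(0,6,Y):
WWWWWWYW
WWWWWWWW
WWWWWKKW
WWWWWKKK
WWWWWWWW
WWWWWWWW
After op 2 paint(0,6,Y):
WWWWWWYW
WWWWWWWW
WWWWWKKW
WWWWWKKK
WWWWWWWW
WWWWWWWW
After op 3 fill(5,0,B) [42 cells changed]:
BBBBBBYB
BBBBBBBB
BBBBBKKB
BBBBBKKK
BBBBBBBB
BBBBBBBB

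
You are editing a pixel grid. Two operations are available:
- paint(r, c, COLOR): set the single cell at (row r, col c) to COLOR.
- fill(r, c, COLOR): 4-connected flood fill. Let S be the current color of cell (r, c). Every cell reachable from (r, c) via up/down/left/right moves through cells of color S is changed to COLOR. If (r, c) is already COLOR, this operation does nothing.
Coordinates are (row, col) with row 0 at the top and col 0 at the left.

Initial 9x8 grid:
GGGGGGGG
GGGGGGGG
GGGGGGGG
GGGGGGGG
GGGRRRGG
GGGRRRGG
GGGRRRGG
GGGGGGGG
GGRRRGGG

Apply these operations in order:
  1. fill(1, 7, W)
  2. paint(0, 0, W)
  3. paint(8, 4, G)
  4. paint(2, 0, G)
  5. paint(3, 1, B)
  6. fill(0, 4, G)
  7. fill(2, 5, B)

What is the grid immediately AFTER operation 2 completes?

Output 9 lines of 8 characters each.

Answer: WWWWWWWW
WWWWWWWW
WWWWWWWW
WWWWWWWW
WWWRRRWW
WWWRRRWW
WWWRRRWW
WWWWWWWW
WWRRRWWW

Derivation:
After op 1 fill(1,7,W) [60 cells changed]:
WWWWWWWW
WWWWWWWW
WWWWWWWW
WWWWWWWW
WWWRRRWW
WWWRRRWW
WWWRRRWW
WWWWWWWW
WWRRRWWW
After op 2 paint(0,0,W):
WWWWWWWW
WWWWWWWW
WWWWWWWW
WWWWWWWW
WWWRRRWW
WWWRRRWW
WWWRRRWW
WWWWWWWW
WWRRRWWW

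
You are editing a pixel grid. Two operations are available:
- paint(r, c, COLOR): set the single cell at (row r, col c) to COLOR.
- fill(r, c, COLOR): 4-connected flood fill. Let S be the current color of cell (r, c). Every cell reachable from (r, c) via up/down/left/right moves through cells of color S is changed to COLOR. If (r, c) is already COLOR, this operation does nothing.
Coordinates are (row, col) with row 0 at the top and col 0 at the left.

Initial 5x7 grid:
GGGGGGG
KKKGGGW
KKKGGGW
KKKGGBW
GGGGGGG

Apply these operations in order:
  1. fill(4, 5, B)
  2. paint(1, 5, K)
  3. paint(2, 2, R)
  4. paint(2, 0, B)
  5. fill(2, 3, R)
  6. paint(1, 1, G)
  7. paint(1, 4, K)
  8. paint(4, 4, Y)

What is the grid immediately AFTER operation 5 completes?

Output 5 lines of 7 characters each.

After op 1 fill(4,5,B) [22 cells changed]:
BBBBBBB
KKKBBBW
KKKBBBW
KKKBBBW
BBBBBBB
After op 2 paint(1,5,K):
BBBBBBB
KKKBBKW
KKKBBBW
KKKBBBW
BBBBBBB
After op 3 paint(2,2,R):
BBBBBBB
KKKBBKW
KKRBBBW
KKKBBBW
BBBBBBB
After op 4 paint(2,0,B):
BBBBBBB
KKKBBKW
BKRBBBW
KKKBBBW
BBBBBBB
After op 5 fill(2,3,R) [22 cells changed]:
RRRRRRR
KKKRRKW
BKRRRRW
KKKRRRW
RRRRRRR

Answer: RRRRRRR
KKKRRKW
BKRRRRW
KKKRRRW
RRRRRRR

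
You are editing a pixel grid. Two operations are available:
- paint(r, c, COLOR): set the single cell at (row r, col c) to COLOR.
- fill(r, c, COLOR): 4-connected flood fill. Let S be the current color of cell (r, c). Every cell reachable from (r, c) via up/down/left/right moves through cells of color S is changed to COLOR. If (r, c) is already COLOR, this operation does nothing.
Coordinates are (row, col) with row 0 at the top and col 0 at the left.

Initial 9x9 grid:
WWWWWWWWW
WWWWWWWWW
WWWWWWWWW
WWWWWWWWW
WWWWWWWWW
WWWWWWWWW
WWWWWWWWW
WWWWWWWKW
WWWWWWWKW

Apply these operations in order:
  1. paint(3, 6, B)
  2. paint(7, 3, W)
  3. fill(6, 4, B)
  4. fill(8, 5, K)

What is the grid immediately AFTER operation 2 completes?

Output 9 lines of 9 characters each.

Answer: WWWWWWWWW
WWWWWWWWW
WWWWWWWWW
WWWWWWBWW
WWWWWWWWW
WWWWWWWWW
WWWWWWWWW
WWWWWWWKW
WWWWWWWKW

Derivation:
After op 1 paint(3,6,B):
WWWWWWWWW
WWWWWWWWW
WWWWWWWWW
WWWWWWBWW
WWWWWWWWW
WWWWWWWWW
WWWWWWWWW
WWWWWWWKW
WWWWWWWKW
After op 2 paint(7,3,W):
WWWWWWWWW
WWWWWWWWW
WWWWWWWWW
WWWWWWBWW
WWWWWWWWW
WWWWWWWWW
WWWWWWWWW
WWWWWWWKW
WWWWWWWKW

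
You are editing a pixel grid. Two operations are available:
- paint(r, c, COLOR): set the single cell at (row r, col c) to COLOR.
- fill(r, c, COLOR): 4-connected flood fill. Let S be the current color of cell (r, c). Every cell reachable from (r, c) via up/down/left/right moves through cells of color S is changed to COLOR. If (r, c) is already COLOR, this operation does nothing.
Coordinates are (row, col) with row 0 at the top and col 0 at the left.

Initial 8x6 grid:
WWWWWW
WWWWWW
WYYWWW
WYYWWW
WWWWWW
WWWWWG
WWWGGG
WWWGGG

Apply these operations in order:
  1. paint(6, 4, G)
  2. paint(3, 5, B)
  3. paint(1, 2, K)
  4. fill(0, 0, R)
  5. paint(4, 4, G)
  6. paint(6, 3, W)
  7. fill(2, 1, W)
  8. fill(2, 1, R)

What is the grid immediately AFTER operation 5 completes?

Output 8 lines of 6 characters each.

Answer: RRRRRR
RRKRRR
RYYRRR
RYYRRB
RRRRGR
RRRRRG
RRRGGG
RRRGGG

Derivation:
After op 1 paint(6,4,G):
WWWWWW
WWWWWW
WYYWWW
WYYWWW
WWWWWW
WWWWWG
WWWGGG
WWWGGG
After op 2 paint(3,5,B):
WWWWWW
WWWWWW
WYYWWW
WYYWWB
WWWWWW
WWWWWG
WWWGGG
WWWGGG
After op 3 paint(1,2,K):
WWWWWW
WWKWWW
WYYWWW
WYYWWB
WWWWWW
WWWWWG
WWWGGG
WWWGGG
After op 4 fill(0,0,R) [35 cells changed]:
RRRRRR
RRKRRR
RYYRRR
RYYRRB
RRRRRR
RRRRRG
RRRGGG
RRRGGG
After op 5 paint(4,4,G):
RRRRRR
RRKRRR
RYYRRR
RYYRRB
RRRRGR
RRRRRG
RRRGGG
RRRGGG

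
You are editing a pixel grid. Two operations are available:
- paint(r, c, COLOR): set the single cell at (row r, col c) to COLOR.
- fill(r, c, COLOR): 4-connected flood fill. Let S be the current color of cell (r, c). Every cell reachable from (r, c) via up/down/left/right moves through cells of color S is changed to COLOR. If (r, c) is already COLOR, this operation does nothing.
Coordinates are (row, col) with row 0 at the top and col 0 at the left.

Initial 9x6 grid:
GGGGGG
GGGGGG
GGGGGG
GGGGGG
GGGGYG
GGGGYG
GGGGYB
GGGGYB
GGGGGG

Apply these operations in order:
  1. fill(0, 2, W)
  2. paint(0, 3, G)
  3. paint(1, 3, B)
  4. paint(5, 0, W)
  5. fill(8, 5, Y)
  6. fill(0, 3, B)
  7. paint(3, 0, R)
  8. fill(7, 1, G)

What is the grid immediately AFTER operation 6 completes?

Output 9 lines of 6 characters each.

Answer: YYYBYY
YYYBYY
YYYYYY
YYYYYY
YYYYYY
YYYYYY
YYYYYB
YYYYYB
YYYYYY

Derivation:
After op 1 fill(0,2,W) [48 cells changed]:
WWWWWW
WWWWWW
WWWWWW
WWWWWW
WWWWYW
WWWWYW
WWWWYB
WWWWYB
WWWWWW
After op 2 paint(0,3,G):
WWWGWW
WWWWWW
WWWWWW
WWWWWW
WWWWYW
WWWWYW
WWWWYB
WWWWYB
WWWWWW
After op 3 paint(1,3,B):
WWWGWW
WWWBWW
WWWWWW
WWWWWW
WWWWYW
WWWWYW
WWWWYB
WWWWYB
WWWWWW
After op 4 paint(5,0,W):
WWWGWW
WWWBWW
WWWWWW
WWWWWW
WWWWYW
WWWWYW
WWWWYB
WWWWYB
WWWWWW
After op 5 fill(8,5,Y) [46 cells changed]:
YYYGYY
YYYBYY
YYYYYY
YYYYYY
YYYYYY
YYYYYY
YYYYYB
YYYYYB
YYYYYY
After op 6 fill(0,3,B) [1 cells changed]:
YYYBYY
YYYBYY
YYYYYY
YYYYYY
YYYYYY
YYYYYY
YYYYYB
YYYYYB
YYYYYY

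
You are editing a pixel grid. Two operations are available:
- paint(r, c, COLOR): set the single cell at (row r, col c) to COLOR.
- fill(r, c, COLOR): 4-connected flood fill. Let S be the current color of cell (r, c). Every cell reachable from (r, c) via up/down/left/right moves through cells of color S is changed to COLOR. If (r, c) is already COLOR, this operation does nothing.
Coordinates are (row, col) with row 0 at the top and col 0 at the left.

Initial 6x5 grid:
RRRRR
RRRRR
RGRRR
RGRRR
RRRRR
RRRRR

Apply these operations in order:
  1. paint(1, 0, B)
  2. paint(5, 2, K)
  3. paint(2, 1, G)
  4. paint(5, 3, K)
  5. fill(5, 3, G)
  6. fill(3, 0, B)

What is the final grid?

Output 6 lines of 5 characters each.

Answer: BBBBB
BBBBB
BGBBB
BGBBB
BBBBB
BBGGB

Derivation:
After op 1 paint(1,0,B):
RRRRR
BRRRR
RGRRR
RGRRR
RRRRR
RRRRR
After op 2 paint(5,2,K):
RRRRR
BRRRR
RGRRR
RGRRR
RRRRR
RRKRR
After op 3 paint(2,1,G):
RRRRR
BRRRR
RGRRR
RGRRR
RRRRR
RRKRR
After op 4 paint(5,3,K):
RRRRR
BRRRR
RGRRR
RGRRR
RRRRR
RRKKR
After op 5 fill(5,3,G) [2 cells changed]:
RRRRR
BRRRR
RGRRR
RGRRR
RRRRR
RRGGR
After op 6 fill(3,0,B) [25 cells changed]:
BBBBB
BBBBB
BGBBB
BGBBB
BBBBB
BBGGB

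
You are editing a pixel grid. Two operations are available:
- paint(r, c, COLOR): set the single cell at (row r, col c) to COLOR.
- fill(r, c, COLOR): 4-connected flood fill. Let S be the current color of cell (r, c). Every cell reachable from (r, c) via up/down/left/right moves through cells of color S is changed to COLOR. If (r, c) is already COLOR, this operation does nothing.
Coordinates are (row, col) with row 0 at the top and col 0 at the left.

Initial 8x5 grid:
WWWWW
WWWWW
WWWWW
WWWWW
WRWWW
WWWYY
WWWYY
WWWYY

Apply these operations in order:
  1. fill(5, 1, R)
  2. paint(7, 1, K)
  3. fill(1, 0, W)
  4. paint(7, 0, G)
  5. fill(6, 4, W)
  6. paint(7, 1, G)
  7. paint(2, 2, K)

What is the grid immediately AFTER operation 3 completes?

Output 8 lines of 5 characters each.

Answer: WWWWW
WWWWW
WWWWW
WWWWW
WWWWW
WWWYY
WWWYY
WKWYY

Derivation:
After op 1 fill(5,1,R) [33 cells changed]:
RRRRR
RRRRR
RRRRR
RRRRR
RRRRR
RRRYY
RRRYY
RRRYY
After op 2 paint(7,1,K):
RRRRR
RRRRR
RRRRR
RRRRR
RRRRR
RRRYY
RRRYY
RKRYY
After op 3 fill(1,0,W) [33 cells changed]:
WWWWW
WWWWW
WWWWW
WWWWW
WWWWW
WWWYY
WWWYY
WKWYY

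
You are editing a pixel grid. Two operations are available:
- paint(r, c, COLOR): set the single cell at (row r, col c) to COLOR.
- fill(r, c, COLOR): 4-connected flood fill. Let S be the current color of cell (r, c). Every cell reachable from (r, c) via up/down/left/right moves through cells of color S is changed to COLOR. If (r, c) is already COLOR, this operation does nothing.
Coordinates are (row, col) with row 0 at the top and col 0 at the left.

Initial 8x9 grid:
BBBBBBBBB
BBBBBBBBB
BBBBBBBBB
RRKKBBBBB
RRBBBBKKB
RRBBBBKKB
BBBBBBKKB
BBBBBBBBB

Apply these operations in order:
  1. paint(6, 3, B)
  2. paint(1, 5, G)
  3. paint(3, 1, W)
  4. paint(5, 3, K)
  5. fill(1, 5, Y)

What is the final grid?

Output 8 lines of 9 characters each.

Answer: BBBBBBBBB
BBBBBYBBB
BBBBBBBBB
RWKKBBBBB
RRBBBBKKB
RRBKBBKKB
BBBBBBKKB
BBBBBBBBB

Derivation:
After op 1 paint(6,3,B):
BBBBBBBBB
BBBBBBBBB
BBBBBBBBB
RRKKBBBBB
RRBBBBKKB
RRBBBBKKB
BBBBBBKKB
BBBBBBBBB
After op 2 paint(1,5,G):
BBBBBBBBB
BBBBBGBBB
BBBBBBBBB
RRKKBBBBB
RRBBBBKKB
RRBBBBKKB
BBBBBBKKB
BBBBBBBBB
After op 3 paint(3,1,W):
BBBBBBBBB
BBBBBGBBB
BBBBBBBBB
RWKKBBBBB
RRBBBBKKB
RRBBBBKKB
BBBBBBKKB
BBBBBBBBB
After op 4 paint(5,3,K):
BBBBBBBBB
BBBBBGBBB
BBBBBBBBB
RWKKBBBBB
RRBBBBKKB
RRBKBBKKB
BBBBBBKKB
BBBBBBBBB
After op 5 fill(1,5,Y) [1 cells changed]:
BBBBBBBBB
BBBBBYBBB
BBBBBBBBB
RWKKBBBBB
RRBBBBKKB
RRBKBBKKB
BBBBBBKKB
BBBBBBBBB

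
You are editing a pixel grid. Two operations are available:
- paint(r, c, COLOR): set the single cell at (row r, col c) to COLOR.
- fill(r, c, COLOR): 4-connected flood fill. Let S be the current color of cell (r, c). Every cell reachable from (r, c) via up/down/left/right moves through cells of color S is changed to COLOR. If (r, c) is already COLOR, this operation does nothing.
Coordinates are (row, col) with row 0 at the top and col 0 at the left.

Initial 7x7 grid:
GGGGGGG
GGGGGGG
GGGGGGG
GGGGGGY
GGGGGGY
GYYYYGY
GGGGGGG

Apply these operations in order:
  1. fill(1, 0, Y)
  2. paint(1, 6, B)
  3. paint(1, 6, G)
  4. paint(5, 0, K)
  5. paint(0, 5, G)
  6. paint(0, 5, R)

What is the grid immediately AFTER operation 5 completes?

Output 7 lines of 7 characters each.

After op 1 fill(1,0,Y) [42 cells changed]:
YYYYYYY
YYYYYYY
YYYYYYY
YYYYYYY
YYYYYYY
YYYYYYY
YYYYYYY
After op 2 paint(1,6,B):
YYYYYYY
YYYYYYB
YYYYYYY
YYYYYYY
YYYYYYY
YYYYYYY
YYYYYYY
After op 3 paint(1,6,G):
YYYYYYY
YYYYYYG
YYYYYYY
YYYYYYY
YYYYYYY
YYYYYYY
YYYYYYY
After op 4 paint(5,0,K):
YYYYYYY
YYYYYYG
YYYYYYY
YYYYYYY
YYYYYYY
KYYYYYY
YYYYYYY
After op 5 paint(0,5,G):
YYYYYGY
YYYYYYG
YYYYYYY
YYYYYYY
YYYYYYY
KYYYYYY
YYYYYYY

Answer: YYYYYGY
YYYYYYG
YYYYYYY
YYYYYYY
YYYYYYY
KYYYYYY
YYYYYYY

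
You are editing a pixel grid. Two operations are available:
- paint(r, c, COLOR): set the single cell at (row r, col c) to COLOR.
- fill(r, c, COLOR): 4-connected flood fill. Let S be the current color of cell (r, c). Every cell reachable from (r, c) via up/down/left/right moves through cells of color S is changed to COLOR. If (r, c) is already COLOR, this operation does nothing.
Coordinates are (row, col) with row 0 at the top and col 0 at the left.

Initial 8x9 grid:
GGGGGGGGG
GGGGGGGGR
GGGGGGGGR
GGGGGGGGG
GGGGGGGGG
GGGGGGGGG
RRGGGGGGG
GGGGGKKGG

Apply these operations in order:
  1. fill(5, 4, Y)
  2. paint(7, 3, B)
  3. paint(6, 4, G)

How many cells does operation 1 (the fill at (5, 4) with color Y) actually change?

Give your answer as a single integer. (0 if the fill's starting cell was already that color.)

After op 1 fill(5,4,Y) [66 cells changed]:
YYYYYYYYY
YYYYYYYYR
YYYYYYYYR
YYYYYYYYY
YYYYYYYYY
YYYYYYYYY
RRYYYYYYY
YYYYYKKYY

Answer: 66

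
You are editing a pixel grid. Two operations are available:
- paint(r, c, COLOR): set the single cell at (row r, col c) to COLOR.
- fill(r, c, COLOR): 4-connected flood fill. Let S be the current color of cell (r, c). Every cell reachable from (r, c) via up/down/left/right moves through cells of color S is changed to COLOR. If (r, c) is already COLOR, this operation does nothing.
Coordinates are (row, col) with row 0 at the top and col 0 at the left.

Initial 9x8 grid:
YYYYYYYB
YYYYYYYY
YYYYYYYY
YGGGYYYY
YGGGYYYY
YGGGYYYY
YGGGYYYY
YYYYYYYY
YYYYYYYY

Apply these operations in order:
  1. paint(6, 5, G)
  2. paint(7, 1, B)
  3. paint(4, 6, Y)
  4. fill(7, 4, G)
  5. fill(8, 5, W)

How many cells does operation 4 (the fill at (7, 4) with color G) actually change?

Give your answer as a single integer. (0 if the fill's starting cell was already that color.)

Answer: 57

Derivation:
After op 1 paint(6,5,G):
YYYYYYYB
YYYYYYYY
YYYYYYYY
YGGGYYYY
YGGGYYYY
YGGGYYYY
YGGGYGYY
YYYYYYYY
YYYYYYYY
After op 2 paint(7,1,B):
YYYYYYYB
YYYYYYYY
YYYYYYYY
YGGGYYYY
YGGGYYYY
YGGGYYYY
YGGGYGYY
YBYYYYYY
YYYYYYYY
After op 3 paint(4,6,Y):
YYYYYYYB
YYYYYYYY
YYYYYYYY
YGGGYYYY
YGGGYYYY
YGGGYYYY
YGGGYGYY
YBYYYYYY
YYYYYYYY
After op 4 fill(7,4,G) [57 cells changed]:
GGGGGGGB
GGGGGGGG
GGGGGGGG
GGGGGGGG
GGGGGGGG
GGGGGGGG
GGGGGGGG
GBGGGGGG
GGGGGGGG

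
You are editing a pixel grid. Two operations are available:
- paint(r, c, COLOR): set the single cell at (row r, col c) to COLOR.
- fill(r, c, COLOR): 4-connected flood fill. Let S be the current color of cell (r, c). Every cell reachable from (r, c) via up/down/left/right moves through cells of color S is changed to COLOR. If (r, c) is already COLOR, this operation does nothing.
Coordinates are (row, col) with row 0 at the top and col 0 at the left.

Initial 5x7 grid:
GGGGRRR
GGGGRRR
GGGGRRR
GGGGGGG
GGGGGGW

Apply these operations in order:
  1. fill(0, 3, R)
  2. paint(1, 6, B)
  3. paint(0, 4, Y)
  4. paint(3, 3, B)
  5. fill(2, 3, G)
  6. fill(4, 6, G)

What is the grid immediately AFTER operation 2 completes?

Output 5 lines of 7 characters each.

Answer: RRRRRRR
RRRRRRB
RRRRRRR
RRRRRRR
RRRRRRW

Derivation:
After op 1 fill(0,3,R) [25 cells changed]:
RRRRRRR
RRRRRRR
RRRRRRR
RRRRRRR
RRRRRRW
After op 2 paint(1,6,B):
RRRRRRR
RRRRRRB
RRRRRRR
RRRRRRR
RRRRRRW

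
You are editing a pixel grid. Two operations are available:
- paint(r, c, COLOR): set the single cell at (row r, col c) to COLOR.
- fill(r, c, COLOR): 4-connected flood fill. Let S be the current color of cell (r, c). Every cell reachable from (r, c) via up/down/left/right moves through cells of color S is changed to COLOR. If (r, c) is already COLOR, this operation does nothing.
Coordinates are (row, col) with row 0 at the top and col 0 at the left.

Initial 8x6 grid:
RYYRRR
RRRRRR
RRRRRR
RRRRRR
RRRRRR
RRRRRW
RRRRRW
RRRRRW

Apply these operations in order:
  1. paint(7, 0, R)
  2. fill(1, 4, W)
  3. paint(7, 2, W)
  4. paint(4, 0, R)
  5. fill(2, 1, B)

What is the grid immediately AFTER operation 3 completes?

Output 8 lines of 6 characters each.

After op 1 paint(7,0,R):
RYYRRR
RRRRRR
RRRRRR
RRRRRR
RRRRRR
RRRRRW
RRRRRW
RRRRRW
After op 2 fill(1,4,W) [43 cells changed]:
WYYWWW
WWWWWW
WWWWWW
WWWWWW
WWWWWW
WWWWWW
WWWWWW
WWWWWW
After op 3 paint(7,2,W):
WYYWWW
WWWWWW
WWWWWW
WWWWWW
WWWWWW
WWWWWW
WWWWWW
WWWWWW

Answer: WYYWWW
WWWWWW
WWWWWW
WWWWWW
WWWWWW
WWWWWW
WWWWWW
WWWWWW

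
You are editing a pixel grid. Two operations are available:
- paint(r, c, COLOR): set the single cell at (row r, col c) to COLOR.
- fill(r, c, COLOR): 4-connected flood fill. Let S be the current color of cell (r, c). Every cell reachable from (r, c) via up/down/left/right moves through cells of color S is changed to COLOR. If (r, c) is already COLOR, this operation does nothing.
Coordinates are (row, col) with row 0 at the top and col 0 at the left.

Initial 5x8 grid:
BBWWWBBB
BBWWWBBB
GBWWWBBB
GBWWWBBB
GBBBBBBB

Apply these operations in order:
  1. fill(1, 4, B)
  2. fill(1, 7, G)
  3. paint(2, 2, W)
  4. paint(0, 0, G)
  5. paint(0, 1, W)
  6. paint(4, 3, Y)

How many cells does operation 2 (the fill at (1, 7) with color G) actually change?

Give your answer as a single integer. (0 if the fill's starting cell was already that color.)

Answer: 37

Derivation:
After op 1 fill(1,4,B) [12 cells changed]:
BBBBBBBB
BBBBBBBB
GBBBBBBB
GBBBBBBB
GBBBBBBB
After op 2 fill(1,7,G) [37 cells changed]:
GGGGGGGG
GGGGGGGG
GGGGGGGG
GGGGGGGG
GGGGGGGG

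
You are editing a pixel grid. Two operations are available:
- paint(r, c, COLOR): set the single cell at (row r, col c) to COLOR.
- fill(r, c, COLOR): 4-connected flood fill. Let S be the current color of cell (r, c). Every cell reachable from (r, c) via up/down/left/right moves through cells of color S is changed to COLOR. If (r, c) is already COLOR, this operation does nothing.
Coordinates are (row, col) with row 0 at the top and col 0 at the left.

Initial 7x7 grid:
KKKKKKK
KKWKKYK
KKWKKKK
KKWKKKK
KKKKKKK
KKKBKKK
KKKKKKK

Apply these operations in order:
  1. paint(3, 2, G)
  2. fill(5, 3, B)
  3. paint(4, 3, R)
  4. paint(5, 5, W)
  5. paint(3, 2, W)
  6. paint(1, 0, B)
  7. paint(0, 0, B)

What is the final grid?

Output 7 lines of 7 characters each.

Answer: BKKKKKK
BKWKKYK
KKWKKKK
KKWKKKK
KKKRKKK
KKKBKWK
KKKKKKK

Derivation:
After op 1 paint(3,2,G):
KKKKKKK
KKWKKYK
KKWKKKK
KKGKKKK
KKKKKKK
KKKBKKK
KKKKKKK
After op 2 fill(5,3,B) [0 cells changed]:
KKKKKKK
KKWKKYK
KKWKKKK
KKGKKKK
KKKKKKK
KKKBKKK
KKKKKKK
After op 3 paint(4,3,R):
KKKKKKK
KKWKKYK
KKWKKKK
KKGKKKK
KKKRKKK
KKKBKKK
KKKKKKK
After op 4 paint(5,5,W):
KKKKKKK
KKWKKYK
KKWKKKK
KKGKKKK
KKKRKKK
KKKBKWK
KKKKKKK
After op 5 paint(3,2,W):
KKKKKKK
KKWKKYK
KKWKKKK
KKWKKKK
KKKRKKK
KKKBKWK
KKKKKKK
After op 6 paint(1,0,B):
KKKKKKK
BKWKKYK
KKWKKKK
KKWKKKK
KKKRKKK
KKKBKWK
KKKKKKK
After op 7 paint(0,0,B):
BKKKKKK
BKWKKYK
KKWKKKK
KKWKKKK
KKKRKKK
KKKBKWK
KKKKKKK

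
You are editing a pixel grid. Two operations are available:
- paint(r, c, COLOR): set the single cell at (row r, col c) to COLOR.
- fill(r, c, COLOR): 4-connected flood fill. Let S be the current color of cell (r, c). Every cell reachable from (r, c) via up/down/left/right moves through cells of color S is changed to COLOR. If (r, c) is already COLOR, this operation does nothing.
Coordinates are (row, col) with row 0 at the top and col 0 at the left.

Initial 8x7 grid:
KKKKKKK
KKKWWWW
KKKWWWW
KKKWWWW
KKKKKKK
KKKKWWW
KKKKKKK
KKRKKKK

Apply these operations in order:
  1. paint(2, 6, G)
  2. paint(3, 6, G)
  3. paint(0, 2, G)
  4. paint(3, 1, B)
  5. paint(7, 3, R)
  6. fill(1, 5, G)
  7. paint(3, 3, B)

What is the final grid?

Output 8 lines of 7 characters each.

Answer: KKGKKKK
KKKGGGG
KKKGGGG
KBKBGGG
KKKKKKK
KKKKWWW
KKKKKKK
KKRRKKK

Derivation:
After op 1 paint(2,6,G):
KKKKKKK
KKKWWWW
KKKWWWG
KKKWWWW
KKKKKKK
KKKKWWW
KKKKKKK
KKRKKKK
After op 2 paint(3,6,G):
KKKKKKK
KKKWWWW
KKKWWWG
KKKWWWG
KKKKKKK
KKKKWWW
KKKKKKK
KKRKKKK
After op 3 paint(0,2,G):
KKGKKKK
KKKWWWW
KKKWWWG
KKKWWWG
KKKKKKK
KKKKWWW
KKKKKKK
KKRKKKK
After op 4 paint(3,1,B):
KKGKKKK
KKKWWWW
KKKWWWG
KBKWWWG
KKKKKKK
KKKKWWW
KKKKKKK
KKRKKKK
After op 5 paint(7,3,R):
KKGKKKK
KKKWWWW
KKKWWWG
KBKWWWG
KKKKKKK
KKKKWWW
KKKKKKK
KKRRKKK
After op 6 fill(1,5,G) [10 cells changed]:
KKGKKKK
KKKGGGG
KKKGGGG
KBKGGGG
KKKKKKK
KKKKWWW
KKKKKKK
KKRRKKK
After op 7 paint(3,3,B):
KKGKKKK
KKKGGGG
KKKGGGG
KBKBGGG
KKKKKKK
KKKKWWW
KKKKKKK
KKRRKKK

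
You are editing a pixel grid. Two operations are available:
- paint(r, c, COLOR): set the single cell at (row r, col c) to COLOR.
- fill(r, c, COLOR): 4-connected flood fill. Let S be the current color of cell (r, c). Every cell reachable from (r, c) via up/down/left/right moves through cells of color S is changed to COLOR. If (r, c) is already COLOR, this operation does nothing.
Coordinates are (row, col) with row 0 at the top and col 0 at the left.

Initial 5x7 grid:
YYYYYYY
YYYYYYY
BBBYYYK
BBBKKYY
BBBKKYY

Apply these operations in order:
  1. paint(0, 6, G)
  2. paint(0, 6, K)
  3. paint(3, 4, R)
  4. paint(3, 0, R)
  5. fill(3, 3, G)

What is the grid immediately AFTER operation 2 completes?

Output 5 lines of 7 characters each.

After op 1 paint(0,6,G):
YYYYYYG
YYYYYYY
BBBYYYK
BBBKKYY
BBBKKYY
After op 2 paint(0,6,K):
YYYYYYK
YYYYYYY
BBBYYYK
BBBKKYY
BBBKKYY

Answer: YYYYYYK
YYYYYYY
BBBYYYK
BBBKKYY
BBBKKYY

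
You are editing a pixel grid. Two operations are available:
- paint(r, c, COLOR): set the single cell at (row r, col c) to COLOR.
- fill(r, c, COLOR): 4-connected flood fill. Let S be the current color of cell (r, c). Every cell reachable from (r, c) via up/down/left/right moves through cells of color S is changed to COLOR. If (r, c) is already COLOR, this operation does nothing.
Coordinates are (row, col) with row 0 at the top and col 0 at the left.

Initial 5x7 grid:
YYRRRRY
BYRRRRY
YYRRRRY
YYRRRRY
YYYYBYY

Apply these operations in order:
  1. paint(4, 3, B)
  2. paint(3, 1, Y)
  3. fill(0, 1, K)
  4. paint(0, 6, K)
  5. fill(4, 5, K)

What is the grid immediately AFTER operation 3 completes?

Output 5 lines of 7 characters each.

After op 1 paint(4,3,B):
YYRRRRY
BYRRRRY
YYRRRRY
YYRRRRY
YYYBBYY
After op 2 paint(3,1,Y):
YYRRRRY
BYRRRRY
YYRRRRY
YYRRRRY
YYYBBYY
After op 3 fill(0,1,K) [10 cells changed]:
KKRRRRY
BKRRRRY
KKRRRRY
KKRRRRY
KKKBBYY

Answer: KKRRRRY
BKRRRRY
KKRRRRY
KKRRRRY
KKKBBYY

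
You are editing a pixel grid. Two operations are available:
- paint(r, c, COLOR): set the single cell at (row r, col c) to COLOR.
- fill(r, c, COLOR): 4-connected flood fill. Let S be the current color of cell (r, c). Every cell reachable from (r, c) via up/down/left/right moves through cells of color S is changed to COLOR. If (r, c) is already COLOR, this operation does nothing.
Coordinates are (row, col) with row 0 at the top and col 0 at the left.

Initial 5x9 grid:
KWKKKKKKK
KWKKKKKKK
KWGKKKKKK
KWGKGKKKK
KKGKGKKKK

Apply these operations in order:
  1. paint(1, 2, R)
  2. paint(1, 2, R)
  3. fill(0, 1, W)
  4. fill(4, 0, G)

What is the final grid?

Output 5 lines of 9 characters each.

Answer: GWKKKKKKK
GWRKKKKKK
GWGKKKKKK
GWGKGKKKK
GGGKGKKKK

Derivation:
After op 1 paint(1,2,R):
KWKKKKKKK
KWRKKKKKK
KWGKKKKKK
KWGKGKKKK
KKGKGKKKK
After op 2 paint(1,2,R):
KWKKKKKKK
KWRKKKKKK
KWGKKKKKK
KWGKGKKKK
KKGKGKKKK
After op 3 fill(0,1,W) [0 cells changed]:
KWKKKKKKK
KWRKKKKKK
KWGKKKKKK
KWGKGKKKK
KKGKGKKKK
After op 4 fill(4,0,G) [6 cells changed]:
GWKKKKKKK
GWRKKKKKK
GWGKKKKKK
GWGKGKKKK
GGGKGKKKK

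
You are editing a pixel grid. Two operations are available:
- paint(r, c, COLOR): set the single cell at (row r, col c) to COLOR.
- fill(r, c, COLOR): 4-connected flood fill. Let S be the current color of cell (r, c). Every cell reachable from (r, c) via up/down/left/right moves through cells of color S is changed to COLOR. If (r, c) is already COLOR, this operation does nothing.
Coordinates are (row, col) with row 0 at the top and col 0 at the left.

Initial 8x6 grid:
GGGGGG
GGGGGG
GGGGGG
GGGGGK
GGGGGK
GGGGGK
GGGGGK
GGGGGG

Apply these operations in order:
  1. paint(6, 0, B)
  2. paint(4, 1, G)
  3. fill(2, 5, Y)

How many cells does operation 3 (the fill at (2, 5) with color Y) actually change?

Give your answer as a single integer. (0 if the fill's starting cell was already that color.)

After op 1 paint(6,0,B):
GGGGGG
GGGGGG
GGGGGG
GGGGGK
GGGGGK
GGGGGK
BGGGGK
GGGGGG
After op 2 paint(4,1,G):
GGGGGG
GGGGGG
GGGGGG
GGGGGK
GGGGGK
GGGGGK
BGGGGK
GGGGGG
After op 3 fill(2,5,Y) [43 cells changed]:
YYYYYY
YYYYYY
YYYYYY
YYYYYK
YYYYYK
YYYYYK
BYYYYK
YYYYYY

Answer: 43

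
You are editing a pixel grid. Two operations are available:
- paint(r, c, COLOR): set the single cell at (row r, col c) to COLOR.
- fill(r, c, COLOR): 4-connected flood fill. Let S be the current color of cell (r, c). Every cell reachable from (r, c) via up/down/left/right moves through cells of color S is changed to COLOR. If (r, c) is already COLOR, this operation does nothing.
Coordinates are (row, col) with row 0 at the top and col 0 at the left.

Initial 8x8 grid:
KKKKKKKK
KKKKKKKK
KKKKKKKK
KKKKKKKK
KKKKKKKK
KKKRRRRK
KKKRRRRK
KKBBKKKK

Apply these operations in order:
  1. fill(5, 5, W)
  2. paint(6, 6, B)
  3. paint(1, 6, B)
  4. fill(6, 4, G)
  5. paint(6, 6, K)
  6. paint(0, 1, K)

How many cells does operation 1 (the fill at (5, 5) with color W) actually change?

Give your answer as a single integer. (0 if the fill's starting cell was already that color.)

After op 1 fill(5,5,W) [8 cells changed]:
KKKKKKKK
KKKKKKKK
KKKKKKKK
KKKKKKKK
KKKKKKKK
KKKWWWWK
KKKWWWWK
KKBBKKKK

Answer: 8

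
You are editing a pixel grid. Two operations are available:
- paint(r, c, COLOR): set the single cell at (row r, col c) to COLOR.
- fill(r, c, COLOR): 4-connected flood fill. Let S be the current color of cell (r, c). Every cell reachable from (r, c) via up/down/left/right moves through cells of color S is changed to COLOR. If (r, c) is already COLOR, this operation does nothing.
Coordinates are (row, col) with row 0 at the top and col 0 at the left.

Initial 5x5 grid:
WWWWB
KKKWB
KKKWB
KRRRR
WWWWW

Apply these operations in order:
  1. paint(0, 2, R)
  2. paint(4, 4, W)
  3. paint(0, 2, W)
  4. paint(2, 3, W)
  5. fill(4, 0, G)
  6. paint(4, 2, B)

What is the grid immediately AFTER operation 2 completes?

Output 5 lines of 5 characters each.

After op 1 paint(0,2,R):
WWRWB
KKKWB
KKKWB
KRRRR
WWWWW
After op 2 paint(4,4,W):
WWRWB
KKKWB
KKKWB
KRRRR
WWWWW

Answer: WWRWB
KKKWB
KKKWB
KRRRR
WWWWW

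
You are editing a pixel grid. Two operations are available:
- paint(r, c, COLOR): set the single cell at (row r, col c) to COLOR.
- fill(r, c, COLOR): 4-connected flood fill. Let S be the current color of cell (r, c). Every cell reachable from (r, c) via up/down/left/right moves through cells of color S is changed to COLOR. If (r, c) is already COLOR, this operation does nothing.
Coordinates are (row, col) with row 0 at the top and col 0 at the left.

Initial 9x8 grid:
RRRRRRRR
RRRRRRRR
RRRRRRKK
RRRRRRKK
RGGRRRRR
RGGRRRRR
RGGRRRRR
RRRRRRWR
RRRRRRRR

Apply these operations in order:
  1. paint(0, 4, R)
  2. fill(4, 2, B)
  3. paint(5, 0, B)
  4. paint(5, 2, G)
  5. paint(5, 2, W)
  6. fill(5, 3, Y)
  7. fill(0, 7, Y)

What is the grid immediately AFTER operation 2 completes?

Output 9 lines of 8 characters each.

After op 1 paint(0,4,R):
RRRRRRRR
RRRRRRRR
RRRRRRKK
RRRRRRKK
RGGRRRRR
RGGRRRRR
RGGRRRRR
RRRRRRWR
RRRRRRRR
After op 2 fill(4,2,B) [6 cells changed]:
RRRRRRRR
RRRRRRRR
RRRRRRKK
RRRRRRKK
RBBRRRRR
RBBRRRRR
RBBRRRRR
RRRRRRWR
RRRRRRRR

Answer: RRRRRRRR
RRRRRRRR
RRRRRRKK
RRRRRRKK
RBBRRRRR
RBBRRRRR
RBBRRRRR
RRRRRRWR
RRRRRRRR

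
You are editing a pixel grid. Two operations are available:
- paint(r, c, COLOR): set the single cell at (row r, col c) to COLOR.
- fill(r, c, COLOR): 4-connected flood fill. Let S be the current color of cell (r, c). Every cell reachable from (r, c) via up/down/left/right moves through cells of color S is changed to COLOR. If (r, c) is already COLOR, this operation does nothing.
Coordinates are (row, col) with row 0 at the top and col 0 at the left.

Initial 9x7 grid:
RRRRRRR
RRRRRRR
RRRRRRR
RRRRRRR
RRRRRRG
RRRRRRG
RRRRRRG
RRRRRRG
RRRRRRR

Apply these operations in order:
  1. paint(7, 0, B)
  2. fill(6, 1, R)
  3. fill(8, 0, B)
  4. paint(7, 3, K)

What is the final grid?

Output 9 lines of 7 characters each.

After op 1 paint(7,0,B):
RRRRRRR
RRRRRRR
RRRRRRR
RRRRRRR
RRRRRRG
RRRRRRG
RRRRRRG
BRRRRRG
RRRRRRR
After op 2 fill(6,1,R) [0 cells changed]:
RRRRRRR
RRRRRRR
RRRRRRR
RRRRRRR
RRRRRRG
RRRRRRG
RRRRRRG
BRRRRRG
RRRRRRR
After op 3 fill(8,0,B) [58 cells changed]:
BBBBBBB
BBBBBBB
BBBBBBB
BBBBBBB
BBBBBBG
BBBBBBG
BBBBBBG
BBBBBBG
BBBBBBB
After op 4 paint(7,3,K):
BBBBBBB
BBBBBBB
BBBBBBB
BBBBBBB
BBBBBBG
BBBBBBG
BBBBBBG
BBBKBBG
BBBBBBB

Answer: BBBBBBB
BBBBBBB
BBBBBBB
BBBBBBB
BBBBBBG
BBBBBBG
BBBBBBG
BBBKBBG
BBBBBBB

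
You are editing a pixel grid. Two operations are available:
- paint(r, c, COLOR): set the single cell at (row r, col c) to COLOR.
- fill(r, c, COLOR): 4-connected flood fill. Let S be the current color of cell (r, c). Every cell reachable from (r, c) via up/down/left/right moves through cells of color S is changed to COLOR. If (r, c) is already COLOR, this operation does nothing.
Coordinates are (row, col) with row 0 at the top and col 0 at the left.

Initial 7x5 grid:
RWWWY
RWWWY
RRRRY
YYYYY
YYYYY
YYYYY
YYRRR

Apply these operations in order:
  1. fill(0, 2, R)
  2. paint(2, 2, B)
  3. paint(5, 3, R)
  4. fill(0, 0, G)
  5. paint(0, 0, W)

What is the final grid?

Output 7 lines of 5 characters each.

Answer: WGGGY
GGGGY
GGBGY
YYYYY
YYYYY
YYYRY
YYRRR

Derivation:
After op 1 fill(0,2,R) [6 cells changed]:
RRRRY
RRRRY
RRRRY
YYYYY
YYYYY
YYYYY
YYRRR
After op 2 paint(2,2,B):
RRRRY
RRRRY
RRBRY
YYYYY
YYYYY
YYYYY
YYRRR
After op 3 paint(5,3,R):
RRRRY
RRRRY
RRBRY
YYYYY
YYYYY
YYYRY
YYRRR
After op 4 fill(0,0,G) [11 cells changed]:
GGGGY
GGGGY
GGBGY
YYYYY
YYYYY
YYYRY
YYRRR
After op 5 paint(0,0,W):
WGGGY
GGGGY
GGBGY
YYYYY
YYYYY
YYYRY
YYRRR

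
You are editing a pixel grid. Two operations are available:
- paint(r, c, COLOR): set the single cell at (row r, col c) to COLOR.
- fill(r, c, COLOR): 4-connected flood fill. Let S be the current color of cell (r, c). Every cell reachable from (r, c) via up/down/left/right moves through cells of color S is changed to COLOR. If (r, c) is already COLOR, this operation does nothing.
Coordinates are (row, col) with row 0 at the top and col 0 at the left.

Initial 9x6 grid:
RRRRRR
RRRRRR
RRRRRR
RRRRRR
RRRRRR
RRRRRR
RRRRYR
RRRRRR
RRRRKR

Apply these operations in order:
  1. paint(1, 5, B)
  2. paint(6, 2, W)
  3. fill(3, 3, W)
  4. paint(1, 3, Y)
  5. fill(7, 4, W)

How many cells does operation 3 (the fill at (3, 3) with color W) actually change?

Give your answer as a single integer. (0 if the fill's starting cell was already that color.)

After op 1 paint(1,5,B):
RRRRRR
RRRRRB
RRRRRR
RRRRRR
RRRRRR
RRRRRR
RRRRYR
RRRRRR
RRRRKR
After op 2 paint(6,2,W):
RRRRRR
RRRRRB
RRRRRR
RRRRRR
RRRRRR
RRRRRR
RRWRYR
RRRRRR
RRRRKR
After op 3 fill(3,3,W) [50 cells changed]:
WWWWWW
WWWWWB
WWWWWW
WWWWWW
WWWWWW
WWWWWW
WWWWYW
WWWWWW
WWWWKW

Answer: 50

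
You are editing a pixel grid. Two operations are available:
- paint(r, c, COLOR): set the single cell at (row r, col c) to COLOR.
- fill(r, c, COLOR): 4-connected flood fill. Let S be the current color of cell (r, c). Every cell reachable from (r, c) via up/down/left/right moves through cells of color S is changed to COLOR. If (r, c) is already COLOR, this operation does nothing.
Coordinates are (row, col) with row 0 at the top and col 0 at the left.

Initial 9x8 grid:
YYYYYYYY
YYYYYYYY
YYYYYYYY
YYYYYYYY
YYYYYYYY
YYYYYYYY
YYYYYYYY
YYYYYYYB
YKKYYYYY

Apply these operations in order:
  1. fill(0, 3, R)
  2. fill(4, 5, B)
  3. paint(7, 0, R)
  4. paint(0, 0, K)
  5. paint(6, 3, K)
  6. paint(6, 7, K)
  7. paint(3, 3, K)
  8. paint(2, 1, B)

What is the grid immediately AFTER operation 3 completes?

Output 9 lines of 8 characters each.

After op 1 fill(0,3,R) [69 cells changed]:
RRRRRRRR
RRRRRRRR
RRRRRRRR
RRRRRRRR
RRRRRRRR
RRRRRRRR
RRRRRRRR
RRRRRRRB
RKKRRRRR
After op 2 fill(4,5,B) [69 cells changed]:
BBBBBBBB
BBBBBBBB
BBBBBBBB
BBBBBBBB
BBBBBBBB
BBBBBBBB
BBBBBBBB
BBBBBBBB
BKKBBBBB
After op 3 paint(7,0,R):
BBBBBBBB
BBBBBBBB
BBBBBBBB
BBBBBBBB
BBBBBBBB
BBBBBBBB
BBBBBBBB
RBBBBBBB
BKKBBBBB

Answer: BBBBBBBB
BBBBBBBB
BBBBBBBB
BBBBBBBB
BBBBBBBB
BBBBBBBB
BBBBBBBB
RBBBBBBB
BKKBBBBB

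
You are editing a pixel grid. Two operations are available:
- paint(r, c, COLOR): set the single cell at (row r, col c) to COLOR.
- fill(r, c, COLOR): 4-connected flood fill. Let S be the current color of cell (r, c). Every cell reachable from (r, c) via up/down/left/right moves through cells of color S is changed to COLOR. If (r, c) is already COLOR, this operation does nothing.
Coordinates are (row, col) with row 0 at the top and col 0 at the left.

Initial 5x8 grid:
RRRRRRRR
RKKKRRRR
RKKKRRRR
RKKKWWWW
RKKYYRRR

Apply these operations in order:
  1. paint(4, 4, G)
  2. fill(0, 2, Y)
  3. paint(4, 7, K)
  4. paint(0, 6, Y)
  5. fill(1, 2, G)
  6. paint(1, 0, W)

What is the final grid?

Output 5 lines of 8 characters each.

After op 1 paint(4,4,G):
RRRRRRRR
RKKKRRRR
RKKKRRRR
RKKKWWWW
RKKYGRRR
After op 2 fill(0,2,Y) [20 cells changed]:
YYYYYYYY
YKKKYYYY
YKKKYYYY
YKKKWWWW
YKKYGRRR
After op 3 paint(4,7,K):
YYYYYYYY
YKKKYYYY
YKKKYYYY
YKKKWWWW
YKKYGRRK
After op 4 paint(0,6,Y):
YYYYYYYY
YKKKYYYY
YKKKYYYY
YKKKWWWW
YKKYGRRK
After op 5 fill(1,2,G) [11 cells changed]:
YYYYYYYY
YGGGYYYY
YGGGYYYY
YGGGWWWW
YGGYGRRK
After op 6 paint(1,0,W):
YYYYYYYY
WGGGYYYY
YGGGYYYY
YGGGWWWW
YGGYGRRK

Answer: YYYYYYYY
WGGGYYYY
YGGGYYYY
YGGGWWWW
YGGYGRRK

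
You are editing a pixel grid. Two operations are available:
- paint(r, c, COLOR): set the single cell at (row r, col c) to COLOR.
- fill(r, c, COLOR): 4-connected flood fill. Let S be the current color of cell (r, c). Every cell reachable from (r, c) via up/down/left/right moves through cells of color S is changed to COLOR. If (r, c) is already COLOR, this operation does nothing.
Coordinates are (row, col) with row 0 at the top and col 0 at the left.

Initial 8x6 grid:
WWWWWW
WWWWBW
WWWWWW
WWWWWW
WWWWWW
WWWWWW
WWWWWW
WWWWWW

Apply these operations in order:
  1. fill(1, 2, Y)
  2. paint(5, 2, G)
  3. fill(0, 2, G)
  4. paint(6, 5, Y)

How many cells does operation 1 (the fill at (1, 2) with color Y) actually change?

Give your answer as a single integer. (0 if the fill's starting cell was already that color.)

After op 1 fill(1,2,Y) [47 cells changed]:
YYYYYY
YYYYBY
YYYYYY
YYYYYY
YYYYYY
YYYYYY
YYYYYY
YYYYYY

Answer: 47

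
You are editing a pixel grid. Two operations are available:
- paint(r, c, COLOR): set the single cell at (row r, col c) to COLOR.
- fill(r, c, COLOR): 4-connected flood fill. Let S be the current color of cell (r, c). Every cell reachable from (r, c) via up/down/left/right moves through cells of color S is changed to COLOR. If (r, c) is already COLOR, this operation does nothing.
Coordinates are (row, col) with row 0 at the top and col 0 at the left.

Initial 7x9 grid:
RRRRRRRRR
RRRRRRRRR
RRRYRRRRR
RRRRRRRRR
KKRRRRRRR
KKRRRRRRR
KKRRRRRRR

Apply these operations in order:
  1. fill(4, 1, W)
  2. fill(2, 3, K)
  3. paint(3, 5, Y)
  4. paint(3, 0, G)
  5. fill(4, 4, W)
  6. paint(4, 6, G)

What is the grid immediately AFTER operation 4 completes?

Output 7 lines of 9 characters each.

Answer: RRRRRRRRR
RRRRRRRRR
RRRKRRRRR
GRRRRYRRR
WWRRRRRRR
WWRRRRRRR
WWRRRRRRR

Derivation:
After op 1 fill(4,1,W) [6 cells changed]:
RRRRRRRRR
RRRRRRRRR
RRRYRRRRR
RRRRRRRRR
WWRRRRRRR
WWRRRRRRR
WWRRRRRRR
After op 2 fill(2,3,K) [1 cells changed]:
RRRRRRRRR
RRRRRRRRR
RRRKRRRRR
RRRRRRRRR
WWRRRRRRR
WWRRRRRRR
WWRRRRRRR
After op 3 paint(3,5,Y):
RRRRRRRRR
RRRRRRRRR
RRRKRRRRR
RRRRRYRRR
WWRRRRRRR
WWRRRRRRR
WWRRRRRRR
After op 4 paint(3,0,G):
RRRRRRRRR
RRRRRRRRR
RRRKRRRRR
GRRRRYRRR
WWRRRRRRR
WWRRRRRRR
WWRRRRRRR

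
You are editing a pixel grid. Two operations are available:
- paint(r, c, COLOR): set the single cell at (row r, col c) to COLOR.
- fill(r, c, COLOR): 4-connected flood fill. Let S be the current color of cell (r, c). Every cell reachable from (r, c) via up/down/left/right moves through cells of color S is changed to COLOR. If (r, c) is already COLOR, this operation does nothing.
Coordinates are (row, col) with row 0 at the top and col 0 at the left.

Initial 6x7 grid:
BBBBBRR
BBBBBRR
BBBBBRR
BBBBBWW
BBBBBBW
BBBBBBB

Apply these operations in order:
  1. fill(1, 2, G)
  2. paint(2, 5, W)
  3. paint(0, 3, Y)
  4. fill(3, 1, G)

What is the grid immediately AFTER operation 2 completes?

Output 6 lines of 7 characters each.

After op 1 fill(1,2,G) [33 cells changed]:
GGGGGRR
GGGGGRR
GGGGGRR
GGGGGWW
GGGGGGW
GGGGGGG
After op 2 paint(2,5,W):
GGGGGRR
GGGGGRR
GGGGGWR
GGGGGWW
GGGGGGW
GGGGGGG

Answer: GGGGGRR
GGGGGRR
GGGGGWR
GGGGGWW
GGGGGGW
GGGGGGG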